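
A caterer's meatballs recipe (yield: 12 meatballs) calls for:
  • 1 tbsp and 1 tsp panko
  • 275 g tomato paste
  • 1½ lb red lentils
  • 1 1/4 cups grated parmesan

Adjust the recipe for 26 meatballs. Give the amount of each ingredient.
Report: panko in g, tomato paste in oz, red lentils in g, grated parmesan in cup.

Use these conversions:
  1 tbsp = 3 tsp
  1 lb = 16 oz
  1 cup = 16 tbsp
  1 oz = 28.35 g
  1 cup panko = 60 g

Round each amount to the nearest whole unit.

panko: 11 g; tomato paste: 21 oz; red lentils: 1474 g; grated parmesan: 3 cup

Scaling factor: 26/12 = 13/6.
panko: (1 tbsp + 1 tsp = 4/3 tbsp) × 13/6 ÷ 16 tbsp/cup × 60 g/cup ≈ 11 g
tomato paste: 275 g × 13/6 ÷ 28.35 g/oz ≈ 21 oz
red lentils: 1.5 lb × 13/6 × 16 oz/lb × 28.35 g/oz ≈ 1474 g
grated parmesan: 1.25 cup × 13/6 ≈ 3 cup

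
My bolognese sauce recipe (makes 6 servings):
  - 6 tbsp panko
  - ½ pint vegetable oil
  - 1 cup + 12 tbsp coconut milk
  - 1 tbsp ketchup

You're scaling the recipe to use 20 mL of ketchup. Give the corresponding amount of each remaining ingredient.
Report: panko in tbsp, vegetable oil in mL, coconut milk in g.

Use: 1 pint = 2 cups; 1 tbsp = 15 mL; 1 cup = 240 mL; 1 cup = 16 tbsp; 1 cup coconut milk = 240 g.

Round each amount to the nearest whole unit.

The original recipe has 15 mL of ketchup, so the scaling factor is 20 ÷ 15 = 4/3.
panko: 6 tbsp × 4/3 = 8 tbsp
vegetable oil: 0.5 pint × 4/3 × 2 cup/pint × 240 mL/cup = 320 mL
coconut milk: (1 cup + 12 tbsp = 1.75 cup) × 4/3 × 240 g/cup = 560 g

panko: 8 tbsp; vegetable oil: 320 mL; coconut milk: 560 g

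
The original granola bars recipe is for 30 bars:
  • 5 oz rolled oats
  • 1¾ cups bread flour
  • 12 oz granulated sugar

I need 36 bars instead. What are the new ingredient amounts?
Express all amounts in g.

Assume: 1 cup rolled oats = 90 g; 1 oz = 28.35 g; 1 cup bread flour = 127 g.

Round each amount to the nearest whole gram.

Scaling factor: 36/30 = 6/5 = 1.2.
rolled oats: 5 oz × 6/5 × 28.35 g/oz ≈ 170 g
bread flour: 1.75 cup × 6/5 × 127 g/cup ≈ 267 g
granulated sugar: 12 oz × 6/5 × 28.35 g/oz ≈ 408 g

rolled oats: 170 g; bread flour: 267 g; granulated sugar: 408 g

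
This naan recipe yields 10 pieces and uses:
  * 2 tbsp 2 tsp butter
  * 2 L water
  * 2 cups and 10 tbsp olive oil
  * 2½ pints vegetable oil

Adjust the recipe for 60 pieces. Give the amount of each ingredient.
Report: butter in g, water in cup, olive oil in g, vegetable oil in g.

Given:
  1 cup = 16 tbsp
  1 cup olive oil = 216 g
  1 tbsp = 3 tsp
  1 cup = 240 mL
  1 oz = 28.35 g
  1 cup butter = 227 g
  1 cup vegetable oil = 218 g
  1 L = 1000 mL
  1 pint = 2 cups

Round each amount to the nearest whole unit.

Scaling factor: 60/10 = 6.
butter: (2 tbsp + 2 tsp = 8/3 tbsp) × 6 ÷ 16 tbsp/cup × 227 g/cup = 227 g
water: 2 L × 6 × 1000 mL/L ÷ 240 mL/cup = 50 cup
olive oil: (2 cup + 10 tbsp = 2.625 cup) × 6 × 216 g/cup = 3402 g
vegetable oil: 2.5 pint × 6 × 2 cup/pint × 218 g/cup = 6540 g

butter: 227 g; water: 50 cup; olive oil: 3402 g; vegetable oil: 6540 g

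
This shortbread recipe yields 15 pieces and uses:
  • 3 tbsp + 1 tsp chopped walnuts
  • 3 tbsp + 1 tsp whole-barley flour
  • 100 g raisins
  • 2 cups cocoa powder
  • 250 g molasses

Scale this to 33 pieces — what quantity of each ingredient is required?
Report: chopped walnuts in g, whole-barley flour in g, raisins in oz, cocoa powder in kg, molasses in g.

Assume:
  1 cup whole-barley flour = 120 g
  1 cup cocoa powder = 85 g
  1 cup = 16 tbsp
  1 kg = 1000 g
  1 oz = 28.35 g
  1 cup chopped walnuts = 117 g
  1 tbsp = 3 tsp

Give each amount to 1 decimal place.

chopped walnuts: 53.6 g; whole-barley flour: 55.0 g; raisins: 7.8 oz; cocoa powder: 0.4 kg; molasses: 550.0 g

Scaling factor: 33/15 = 11/5 = 2.2.
chopped walnuts: (3 tbsp + 1 tsp = 10/3 tbsp) × 11/5 ÷ 16 tbsp/cup × 117 g/cup ≈ 53.6 g
whole-barley flour: (3 tbsp + 1 tsp = 10/3 tbsp) × 11/5 ÷ 16 tbsp/cup × 120 g/cup = 55.0 g
raisins: 100 g × 11/5 ÷ 28.35 g/oz ≈ 7.8 oz
cocoa powder: 2 cup × 11/5 × 85 g/cup ÷ 1000 g/kg ≈ 0.4 kg
molasses: 250 g × 11/5 = 550.0 g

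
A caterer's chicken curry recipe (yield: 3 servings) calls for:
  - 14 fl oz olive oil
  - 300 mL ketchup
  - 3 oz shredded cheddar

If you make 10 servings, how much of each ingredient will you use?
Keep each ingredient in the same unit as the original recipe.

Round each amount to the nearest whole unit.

olive oil: 47 fl oz; ketchup: 1000 mL; shredded cheddar: 10 oz

Scaling factor: 10/3.
olive oil: 14 fl oz × 10/3 ≈ 47 fl oz
ketchup: 300 mL × 10/3 = 1000 mL
shredded cheddar: 3 oz × 10/3 = 10 oz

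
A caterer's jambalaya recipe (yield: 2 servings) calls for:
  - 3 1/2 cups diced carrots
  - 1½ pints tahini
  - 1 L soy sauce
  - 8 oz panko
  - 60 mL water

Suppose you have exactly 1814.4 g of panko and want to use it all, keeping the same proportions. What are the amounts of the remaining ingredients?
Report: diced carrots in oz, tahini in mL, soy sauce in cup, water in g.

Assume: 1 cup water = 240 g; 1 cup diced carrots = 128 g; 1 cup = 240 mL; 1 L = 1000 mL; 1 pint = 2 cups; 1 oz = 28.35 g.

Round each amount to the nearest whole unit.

The original recipe has 226.8 g of panko, so the scaling factor is 1814.4 ÷ 226.8 = 8.
diced carrots: 3.5 cup × 8 × 128 g/cup ÷ 28.35 g/oz ≈ 126 oz
tahini: 1.5 pint × 8 × 2 cup/pint × 240 mL/cup = 5760 mL
soy sauce: 1 L × 8 × 1000 mL/L ÷ 240 mL/cup ≈ 33 cup
water: 60 mL × 8 ÷ 240 mL/cup × 240 g/cup = 480 g

diced carrots: 126 oz; tahini: 5760 mL; soy sauce: 33 cup; water: 480 g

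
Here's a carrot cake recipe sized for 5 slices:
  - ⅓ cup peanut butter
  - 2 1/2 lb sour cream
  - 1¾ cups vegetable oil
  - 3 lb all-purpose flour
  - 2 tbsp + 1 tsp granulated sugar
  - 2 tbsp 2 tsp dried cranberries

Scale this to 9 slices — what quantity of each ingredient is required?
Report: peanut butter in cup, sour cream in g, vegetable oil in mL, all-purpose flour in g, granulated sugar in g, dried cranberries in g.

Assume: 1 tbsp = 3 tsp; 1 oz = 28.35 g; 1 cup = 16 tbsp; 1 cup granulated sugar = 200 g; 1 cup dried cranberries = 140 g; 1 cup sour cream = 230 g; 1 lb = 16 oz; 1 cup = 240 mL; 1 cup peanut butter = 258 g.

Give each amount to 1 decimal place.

peanut butter: 0.6 cup; sour cream: 2041.2 g; vegetable oil: 756.0 mL; all-purpose flour: 2449.4 g; granulated sugar: 52.5 g; dried cranberries: 42.0 g

Scaling factor: 9/5 = 1.8.
peanut butter: 1/3 cup × 9/5 = 0.6 cup
sour cream: 2.5 lb × 9/5 × 16 oz/lb × 28.35 g/oz = 2041.2 g
vegetable oil: 1.75 cup × 9/5 × 240 mL/cup = 756.0 mL
all-purpose flour: 3 lb × 9/5 × 16 oz/lb × 28.35 g/oz ≈ 2449.4 g
granulated sugar: (2 tbsp + 1 tsp = 7/3 tbsp) × 9/5 ÷ 16 tbsp/cup × 200 g/cup = 52.5 g
dried cranberries: (2 tbsp + 2 tsp = 8/3 tbsp) × 9/5 ÷ 16 tbsp/cup × 140 g/cup = 42.0 g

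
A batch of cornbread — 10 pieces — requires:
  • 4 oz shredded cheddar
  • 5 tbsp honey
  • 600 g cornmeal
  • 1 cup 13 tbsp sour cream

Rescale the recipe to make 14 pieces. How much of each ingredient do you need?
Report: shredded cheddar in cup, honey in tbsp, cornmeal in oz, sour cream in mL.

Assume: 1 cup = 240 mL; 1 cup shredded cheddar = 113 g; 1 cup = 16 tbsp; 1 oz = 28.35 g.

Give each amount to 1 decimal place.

Scaling factor: 14/10 = 7/5 = 1.4.
shredded cheddar: 4 oz × 7/5 × 28.35 g/oz ÷ 113 g/cup ≈ 1.4 cup
honey: 5 tbsp × 7/5 = 7.0 tbsp
cornmeal: 600 g × 7/5 ÷ 28.35 g/oz ≈ 29.6 oz
sour cream: (1 cup + 13 tbsp = 1.8125 cup) × 7/5 × 240 mL/cup = 609.0 mL

shredded cheddar: 1.4 cup; honey: 7.0 tbsp; cornmeal: 29.6 oz; sour cream: 609.0 mL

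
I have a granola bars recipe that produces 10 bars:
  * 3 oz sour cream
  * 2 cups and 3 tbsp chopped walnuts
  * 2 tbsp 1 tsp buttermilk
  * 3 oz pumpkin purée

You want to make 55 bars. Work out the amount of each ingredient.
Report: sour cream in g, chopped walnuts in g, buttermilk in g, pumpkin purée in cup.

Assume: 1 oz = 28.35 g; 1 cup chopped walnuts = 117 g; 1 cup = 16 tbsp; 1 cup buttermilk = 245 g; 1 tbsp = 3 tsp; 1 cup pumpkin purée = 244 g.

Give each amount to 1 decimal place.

sour cream: 467.8 g; chopped walnuts: 1407.7 g; buttermilk: 196.5 g; pumpkin purée: 1.9 cup

Scaling factor: 55/10 = 11/2 = 5.5.
sour cream: 3 oz × 11/2 × 28.35 g/oz ≈ 467.8 g
chopped walnuts: (2 cup + 3 tbsp = 2.1875 cup) × 11/2 × 117 g/cup ≈ 1407.7 g
buttermilk: (2 tbsp + 1 tsp = 7/3 tbsp) × 11/2 ÷ 16 tbsp/cup × 245 g/cup ≈ 196.5 g
pumpkin purée: 3 oz × 11/2 × 28.35 g/oz ÷ 244 g/cup ≈ 1.9 cup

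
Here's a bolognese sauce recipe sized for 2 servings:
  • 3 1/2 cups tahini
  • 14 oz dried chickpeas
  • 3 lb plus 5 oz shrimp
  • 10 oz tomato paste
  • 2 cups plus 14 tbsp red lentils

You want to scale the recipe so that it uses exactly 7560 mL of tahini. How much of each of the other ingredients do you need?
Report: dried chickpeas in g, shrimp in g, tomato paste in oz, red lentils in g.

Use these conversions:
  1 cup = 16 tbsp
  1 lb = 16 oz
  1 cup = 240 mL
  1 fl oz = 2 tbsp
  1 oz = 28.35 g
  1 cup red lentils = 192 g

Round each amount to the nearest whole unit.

dried chickpeas: 3572 g; shrimp: 13523 g; tomato paste: 90 oz; red lentils: 4968 g

The original recipe has 840 mL of tahini, so the scaling factor is 7560 ÷ 840 = 9.
dried chickpeas: 14 oz × 9 × 28.35 g/oz ≈ 3572 g
shrimp: (3 lb + 5 oz = 3.3125 lb) × 9 × 16 oz/lb × 28.35 g/oz ≈ 13523 g
tomato paste: 10 oz × 9 = 90 oz
red lentils: (2 cup + 14 tbsp = 2.875 cup) × 9 × 192 g/cup = 4968 g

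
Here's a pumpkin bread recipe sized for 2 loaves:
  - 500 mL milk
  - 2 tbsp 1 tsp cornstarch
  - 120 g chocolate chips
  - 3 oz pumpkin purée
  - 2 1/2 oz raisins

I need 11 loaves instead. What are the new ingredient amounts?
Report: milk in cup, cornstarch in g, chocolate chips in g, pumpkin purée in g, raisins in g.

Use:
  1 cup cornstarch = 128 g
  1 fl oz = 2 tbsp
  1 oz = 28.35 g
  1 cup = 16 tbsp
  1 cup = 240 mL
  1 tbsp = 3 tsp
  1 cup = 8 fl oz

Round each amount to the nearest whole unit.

milk: 11 cup; cornstarch: 103 g; chocolate chips: 660 g; pumpkin purée: 468 g; raisins: 390 g

Scaling factor: 11/2 = 5.5.
milk: 500 mL × 11/2 ÷ 240 mL/cup ≈ 11 cup
cornstarch: (2 tbsp + 1 tsp = 7/3 tbsp) × 11/2 ÷ 16 tbsp/cup × 128 g/cup ≈ 103 g
chocolate chips: 120 g × 11/2 = 660 g
pumpkin purée: 3 oz × 11/2 × 28.35 g/oz ≈ 468 g
raisins: 2.5 oz × 11/2 × 28.35 g/oz ≈ 390 g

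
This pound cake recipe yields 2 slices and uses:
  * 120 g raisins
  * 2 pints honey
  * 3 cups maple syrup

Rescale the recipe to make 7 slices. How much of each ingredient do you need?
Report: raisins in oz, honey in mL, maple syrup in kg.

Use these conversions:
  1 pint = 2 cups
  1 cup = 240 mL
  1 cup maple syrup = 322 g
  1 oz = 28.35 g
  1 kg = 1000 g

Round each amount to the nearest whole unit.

Scaling factor: 7/2 = 3.5.
raisins: 120 g × 7/2 ÷ 28.35 g/oz ≈ 15 oz
honey: 2 pint × 7/2 × 2 cup/pint × 240 mL/cup = 3360 mL
maple syrup: 3 cup × 7/2 × 322 g/cup ÷ 1000 g/kg ≈ 3 kg

raisins: 15 oz; honey: 3360 mL; maple syrup: 3 kg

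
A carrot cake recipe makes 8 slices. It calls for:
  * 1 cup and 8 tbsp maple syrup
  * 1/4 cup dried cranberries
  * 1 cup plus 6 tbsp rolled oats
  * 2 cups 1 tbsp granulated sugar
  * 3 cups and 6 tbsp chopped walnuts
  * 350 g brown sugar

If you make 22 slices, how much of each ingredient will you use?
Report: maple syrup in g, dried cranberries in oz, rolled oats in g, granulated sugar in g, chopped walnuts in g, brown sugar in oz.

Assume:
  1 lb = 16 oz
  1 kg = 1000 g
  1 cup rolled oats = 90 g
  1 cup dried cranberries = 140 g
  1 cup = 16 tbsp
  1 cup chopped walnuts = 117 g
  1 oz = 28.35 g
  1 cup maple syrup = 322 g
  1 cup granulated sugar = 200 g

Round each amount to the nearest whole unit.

maple syrup: 1328 g; dried cranberries: 3 oz; rolled oats: 340 g; granulated sugar: 1134 g; chopped walnuts: 1086 g; brown sugar: 34 oz

Scaling factor: 22/8 = 11/4 = 2.75.
maple syrup: (1 cup + 8 tbsp = 1.5 cup) × 11/4 × 322 g/cup ≈ 1328 g
dried cranberries: 0.25 cup × 11/4 × 140 g/cup ÷ 28.35 g/oz ≈ 3 oz
rolled oats: (1 cup + 6 tbsp = 1.375 cup) × 11/4 × 90 g/cup ≈ 340 g
granulated sugar: (2 cup + 1 tbsp = 2.0625 cup) × 11/4 × 200 g/cup ≈ 1134 g
chopped walnuts: (3 cup + 6 tbsp = 3.375 cup) × 11/4 × 117 g/cup ≈ 1086 g
brown sugar: 350 g × 11/4 ÷ 28.35 g/oz ≈ 34 oz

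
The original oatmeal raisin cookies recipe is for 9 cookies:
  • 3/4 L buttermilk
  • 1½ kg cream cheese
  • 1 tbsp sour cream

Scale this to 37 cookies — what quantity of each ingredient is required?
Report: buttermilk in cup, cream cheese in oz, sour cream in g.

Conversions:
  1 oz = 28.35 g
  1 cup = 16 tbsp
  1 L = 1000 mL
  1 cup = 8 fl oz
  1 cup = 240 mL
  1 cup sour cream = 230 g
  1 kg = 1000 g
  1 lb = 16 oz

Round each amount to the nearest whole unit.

buttermilk: 13 cup; cream cheese: 218 oz; sour cream: 59 g

Scaling factor: 37/9.
buttermilk: 0.75 L × 37/9 × 1000 mL/L ÷ 240 mL/cup ≈ 13 cup
cream cheese: 1.5 kg × 37/9 × 1000 g/kg ÷ 28.35 g/oz ≈ 218 oz
sour cream: 1 tbsp × 37/9 ÷ 16 tbsp/cup × 230 g/cup ≈ 59 g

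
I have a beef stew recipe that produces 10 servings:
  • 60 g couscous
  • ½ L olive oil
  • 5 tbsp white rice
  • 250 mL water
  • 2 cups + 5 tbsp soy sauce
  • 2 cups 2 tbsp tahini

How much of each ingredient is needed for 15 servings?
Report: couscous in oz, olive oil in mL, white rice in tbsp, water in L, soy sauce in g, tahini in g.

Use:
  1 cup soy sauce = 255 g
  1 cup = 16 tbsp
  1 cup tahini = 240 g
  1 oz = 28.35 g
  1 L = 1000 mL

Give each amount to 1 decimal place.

Scaling factor: 15/10 = 3/2 = 1.5.
couscous: 60 g × 3/2 ÷ 28.35 g/oz ≈ 3.2 oz
olive oil: 0.5 L × 3/2 × 1000 mL/L = 750.0 mL
white rice: 5 tbsp × 3/2 = 7.5 tbsp
water: 250 mL × 3/2 ÷ 1000 mL/L ≈ 0.4 L
soy sauce: (2 cup + 5 tbsp = 2.3125 cup) × 3/2 × 255 g/cup ≈ 884.5 g
tahini: (2 cup + 2 tbsp = 2.125 cup) × 3/2 × 240 g/cup = 765.0 g

couscous: 3.2 oz; olive oil: 750.0 mL; white rice: 7.5 tbsp; water: 0.4 L; soy sauce: 884.5 g; tahini: 765.0 g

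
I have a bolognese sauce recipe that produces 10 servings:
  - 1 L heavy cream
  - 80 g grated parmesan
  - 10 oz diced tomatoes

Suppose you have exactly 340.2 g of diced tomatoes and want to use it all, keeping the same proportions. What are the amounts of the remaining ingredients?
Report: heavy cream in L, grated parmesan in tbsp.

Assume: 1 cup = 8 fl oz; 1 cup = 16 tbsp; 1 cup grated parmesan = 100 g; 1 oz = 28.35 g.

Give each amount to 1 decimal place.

heavy cream: 1.2 L; grated parmesan: 15.4 tbsp

The original recipe has 283.5 g of diced tomatoes, so the scaling factor is 340.2 ÷ 283.5 = 6/5 = 1.2.
heavy cream: 1 L × 6/5 = 1.2 L
grated parmesan: 80 g × 6/5 ÷ 100 g/cup × 16 tbsp/cup ≈ 15.4 tbsp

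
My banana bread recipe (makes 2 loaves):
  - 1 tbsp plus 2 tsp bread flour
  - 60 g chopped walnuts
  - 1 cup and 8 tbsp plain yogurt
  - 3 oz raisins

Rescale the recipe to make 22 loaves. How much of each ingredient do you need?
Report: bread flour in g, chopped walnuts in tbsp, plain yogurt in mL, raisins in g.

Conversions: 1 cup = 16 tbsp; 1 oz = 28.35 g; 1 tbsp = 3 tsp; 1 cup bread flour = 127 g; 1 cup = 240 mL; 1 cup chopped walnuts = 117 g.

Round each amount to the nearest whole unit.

bread flour: 146 g; chopped walnuts: 90 tbsp; plain yogurt: 3960 mL; raisins: 936 g

Scaling factor: 22/2 = 11.
bread flour: (1 tbsp + 2 tsp = 5/3 tbsp) × 11 ÷ 16 tbsp/cup × 127 g/cup ≈ 146 g
chopped walnuts: 60 g × 11 ÷ 117 g/cup × 16 tbsp/cup ≈ 90 tbsp
plain yogurt: (1 cup + 8 tbsp = 1.5 cup) × 11 × 240 mL/cup = 3960 mL
raisins: 3 oz × 11 × 28.35 g/oz ≈ 936 g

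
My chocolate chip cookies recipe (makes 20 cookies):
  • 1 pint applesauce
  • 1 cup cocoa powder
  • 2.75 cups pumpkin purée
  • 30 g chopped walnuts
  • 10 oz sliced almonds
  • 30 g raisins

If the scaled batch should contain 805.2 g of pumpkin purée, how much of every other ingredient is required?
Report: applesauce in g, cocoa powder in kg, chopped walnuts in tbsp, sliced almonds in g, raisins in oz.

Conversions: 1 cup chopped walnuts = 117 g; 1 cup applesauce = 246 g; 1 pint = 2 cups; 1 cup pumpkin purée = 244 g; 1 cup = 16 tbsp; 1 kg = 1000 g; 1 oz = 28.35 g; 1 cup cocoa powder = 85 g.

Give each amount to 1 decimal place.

The original recipe has 671 g of pumpkin purée, so the scaling factor is 805.2 ÷ 671 = 6/5 = 1.2.
applesauce: 1 pint × 6/5 × 2 cup/pint × 246 g/cup = 590.4 g
cocoa powder: 1 cup × 6/5 × 85 g/cup ÷ 1000 g/kg ≈ 0.1 kg
chopped walnuts: 30 g × 6/5 ÷ 117 g/cup × 16 tbsp/cup ≈ 4.9 tbsp
sliced almonds: 10 oz × 6/5 × 28.35 g/oz = 340.2 g
raisins: 30 g × 6/5 ÷ 28.35 g/oz ≈ 1.3 oz

applesauce: 590.4 g; cocoa powder: 0.1 kg; chopped walnuts: 4.9 tbsp; sliced almonds: 340.2 g; raisins: 1.3 oz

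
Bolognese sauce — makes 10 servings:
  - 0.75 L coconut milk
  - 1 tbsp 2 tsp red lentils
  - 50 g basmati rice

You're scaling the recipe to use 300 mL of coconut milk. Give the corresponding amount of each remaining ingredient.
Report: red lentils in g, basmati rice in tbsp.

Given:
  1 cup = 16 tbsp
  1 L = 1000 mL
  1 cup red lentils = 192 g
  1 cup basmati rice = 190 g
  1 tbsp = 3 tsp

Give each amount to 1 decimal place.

red lentils: 8.0 g; basmati rice: 1.7 tbsp

The original recipe has 750 mL of coconut milk, so the scaling factor is 300 ÷ 750 = 2/5 = 0.4.
red lentils: (1 tbsp + 2 tsp = 5/3 tbsp) × 2/5 ÷ 16 tbsp/cup × 192 g/cup = 8.0 g
basmati rice: 50 g × 2/5 ÷ 190 g/cup × 16 tbsp/cup ≈ 1.7 tbsp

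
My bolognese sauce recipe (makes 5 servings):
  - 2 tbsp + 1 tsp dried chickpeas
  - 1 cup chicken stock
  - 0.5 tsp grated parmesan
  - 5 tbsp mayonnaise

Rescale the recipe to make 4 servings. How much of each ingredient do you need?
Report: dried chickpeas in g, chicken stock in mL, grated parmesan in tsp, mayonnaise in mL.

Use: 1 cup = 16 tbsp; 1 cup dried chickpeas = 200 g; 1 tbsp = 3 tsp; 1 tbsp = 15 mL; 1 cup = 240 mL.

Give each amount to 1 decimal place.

dried chickpeas: 23.3 g; chicken stock: 192.0 mL; grated parmesan: 0.4 tsp; mayonnaise: 60.0 mL

Scaling factor: 4/5 = 0.8.
dried chickpeas: (2 tbsp + 1 tsp = 7/3 tbsp) × 4/5 ÷ 16 tbsp/cup × 200 g/cup ≈ 23.3 g
chicken stock: 1 cup × 4/5 × 240 mL/cup = 192.0 mL
grated parmesan: 0.5 tsp × 4/5 = 0.4 tsp
mayonnaise: 5 tbsp × 4/5 × 15 mL/tbsp = 60.0 mL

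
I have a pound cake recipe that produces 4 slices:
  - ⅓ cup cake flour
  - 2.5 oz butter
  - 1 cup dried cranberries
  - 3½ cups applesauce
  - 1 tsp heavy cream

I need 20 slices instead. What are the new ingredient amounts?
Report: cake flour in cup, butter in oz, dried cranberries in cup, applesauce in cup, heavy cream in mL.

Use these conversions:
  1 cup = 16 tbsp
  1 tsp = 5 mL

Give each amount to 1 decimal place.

cake flour: 1.7 cup; butter: 12.5 oz; dried cranberries: 5.0 cup; applesauce: 17.5 cup; heavy cream: 25.0 mL

Scaling factor: 20/4 = 5.
cake flour: 1/3 cup × 5 ≈ 1.7 cup
butter: 2.5 oz × 5 = 12.5 oz
dried cranberries: 1 cup × 5 = 5.0 cup
applesauce: 3.5 cup × 5 = 17.5 cup
heavy cream: 1 tsp × 5 × 5 mL/tsp = 25.0 mL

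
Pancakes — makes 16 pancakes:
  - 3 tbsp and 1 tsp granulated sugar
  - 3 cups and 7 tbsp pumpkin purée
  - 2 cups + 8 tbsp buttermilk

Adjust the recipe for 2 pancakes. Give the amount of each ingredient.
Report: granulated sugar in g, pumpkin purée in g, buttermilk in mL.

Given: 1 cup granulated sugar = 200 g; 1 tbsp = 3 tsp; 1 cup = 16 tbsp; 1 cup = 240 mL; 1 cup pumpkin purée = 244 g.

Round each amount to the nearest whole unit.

Scaling factor: 2/16 = 1/8 = 0.125.
granulated sugar: (3 tbsp + 1 tsp = 10/3 tbsp) × 1/8 ÷ 16 tbsp/cup × 200 g/cup ≈ 5 g
pumpkin purée: (3 cup + 7 tbsp = 3.4375 cup) × 1/8 × 244 g/cup ≈ 105 g
buttermilk: (2 cup + 8 tbsp = 2.5 cup) × 1/8 × 240 mL/cup = 75 mL

granulated sugar: 5 g; pumpkin purée: 105 g; buttermilk: 75 mL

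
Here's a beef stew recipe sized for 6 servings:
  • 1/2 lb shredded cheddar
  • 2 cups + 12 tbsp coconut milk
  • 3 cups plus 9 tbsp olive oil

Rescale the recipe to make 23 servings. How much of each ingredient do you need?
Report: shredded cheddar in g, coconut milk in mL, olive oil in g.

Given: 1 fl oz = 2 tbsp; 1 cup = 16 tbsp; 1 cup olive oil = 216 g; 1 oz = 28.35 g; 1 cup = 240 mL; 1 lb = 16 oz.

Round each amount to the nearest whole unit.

Scaling factor: 23/6.
shredded cheddar: 0.5 lb × 23/6 × 16 oz/lb × 28.35 g/oz ≈ 869 g
coconut milk: (2 cup + 12 tbsp = 2.75 cup) × 23/6 × 240 mL/cup = 2530 mL
olive oil: (3 cup + 9 tbsp = 3.5625 cup) × 23/6 × 216 g/cup ≈ 2950 g

shredded cheddar: 869 g; coconut milk: 2530 mL; olive oil: 2950 g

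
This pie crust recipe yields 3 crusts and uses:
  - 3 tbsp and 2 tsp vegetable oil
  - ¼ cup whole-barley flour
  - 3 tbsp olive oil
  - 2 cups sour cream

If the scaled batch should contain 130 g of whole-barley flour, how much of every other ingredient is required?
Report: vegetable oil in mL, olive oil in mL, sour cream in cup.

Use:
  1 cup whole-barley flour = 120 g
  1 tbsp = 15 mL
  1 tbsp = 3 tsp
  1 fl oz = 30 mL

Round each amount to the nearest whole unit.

The original recipe has 30 g of whole-barley flour, so the scaling factor is 130 ÷ 30 = 13/3.
vegetable oil: (3 tbsp + 2 tsp = 11/3 tbsp) × 13/3 × 15 mL/tbsp ≈ 238 mL
olive oil: 3 tbsp × 13/3 × 15 mL/tbsp = 195 mL
sour cream: 2 cup × 13/3 ≈ 9 cup

vegetable oil: 238 mL; olive oil: 195 mL; sour cream: 9 cup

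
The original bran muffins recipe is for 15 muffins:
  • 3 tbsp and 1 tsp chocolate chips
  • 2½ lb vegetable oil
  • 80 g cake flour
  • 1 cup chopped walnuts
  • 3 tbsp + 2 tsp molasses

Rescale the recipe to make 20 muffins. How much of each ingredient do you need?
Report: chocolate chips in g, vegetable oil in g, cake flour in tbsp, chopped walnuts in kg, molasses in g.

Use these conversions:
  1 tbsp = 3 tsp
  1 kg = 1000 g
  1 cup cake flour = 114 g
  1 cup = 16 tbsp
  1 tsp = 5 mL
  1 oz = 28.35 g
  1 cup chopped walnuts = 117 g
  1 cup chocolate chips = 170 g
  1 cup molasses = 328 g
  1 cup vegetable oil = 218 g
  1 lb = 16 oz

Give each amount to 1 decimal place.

Scaling factor: 20/15 = 4/3.
chocolate chips: (3 tbsp + 1 tsp = 10/3 tbsp) × 4/3 ÷ 16 tbsp/cup × 170 g/cup ≈ 47.2 g
vegetable oil: 2.5 lb × 4/3 × 16 oz/lb × 28.35 g/oz = 1512.0 g
cake flour: 80 g × 4/3 ÷ 114 g/cup × 16 tbsp/cup ≈ 15.0 tbsp
chopped walnuts: 1 cup × 4/3 × 117 g/cup ÷ 1000 g/kg ≈ 0.2 kg
molasses: (3 tbsp + 2 tsp = 11/3 tbsp) × 4/3 ÷ 16 tbsp/cup × 328 g/cup ≈ 100.2 g

chocolate chips: 47.2 g; vegetable oil: 1512.0 g; cake flour: 15.0 tbsp; chopped walnuts: 0.2 kg; molasses: 100.2 g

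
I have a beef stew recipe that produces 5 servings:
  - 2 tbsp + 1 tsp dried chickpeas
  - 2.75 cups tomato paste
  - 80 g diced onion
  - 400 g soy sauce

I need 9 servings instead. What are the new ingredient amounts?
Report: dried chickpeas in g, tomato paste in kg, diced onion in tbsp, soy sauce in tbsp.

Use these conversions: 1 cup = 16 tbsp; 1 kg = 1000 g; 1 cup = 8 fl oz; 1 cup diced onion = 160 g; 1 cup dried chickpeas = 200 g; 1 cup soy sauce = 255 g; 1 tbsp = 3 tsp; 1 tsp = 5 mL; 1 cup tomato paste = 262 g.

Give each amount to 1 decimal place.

Scaling factor: 9/5 = 1.8.
dried chickpeas: (2 tbsp + 1 tsp = 7/3 tbsp) × 9/5 ÷ 16 tbsp/cup × 200 g/cup = 52.5 g
tomato paste: 2.75 cup × 9/5 × 262 g/cup ÷ 1000 g/kg ≈ 1.3 kg
diced onion: 80 g × 9/5 ÷ 160 g/cup × 16 tbsp/cup = 14.4 tbsp
soy sauce: 400 g × 9/5 ÷ 255 g/cup × 16 tbsp/cup ≈ 45.2 tbsp

dried chickpeas: 52.5 g; tomato paste: 1.3 kg; diced onion: 14.4 tbsp; soy sauce: 45.2 tbsp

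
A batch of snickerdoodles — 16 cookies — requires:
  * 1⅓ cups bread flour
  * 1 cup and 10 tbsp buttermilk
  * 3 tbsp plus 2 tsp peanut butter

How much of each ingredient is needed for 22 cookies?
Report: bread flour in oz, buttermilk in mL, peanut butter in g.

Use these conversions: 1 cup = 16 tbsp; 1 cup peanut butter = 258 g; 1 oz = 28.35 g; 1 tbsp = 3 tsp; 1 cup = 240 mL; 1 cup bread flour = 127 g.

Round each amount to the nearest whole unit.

Scaling factor: 22/16 = 11/8 = 1.375.
bread flour: 4/3 cup × 11/8 × 127 g/cup ÷ 28.35 g/oz ≈ 8 oz
buttermilk: (1 cup + 10 tbsp = 1.625 cup) × 11/8 × 240 mL/cup ≈ 536 mL
peanut butter: (3 tbsp + 2 tsp = 11/3 tbsp) × 11/8 ÷ 16 tbsp/cup × 258 g/cup ≈ 81 g

bread flour: 8 oz; buttermilk: 536 mL; peanut butter: 81 g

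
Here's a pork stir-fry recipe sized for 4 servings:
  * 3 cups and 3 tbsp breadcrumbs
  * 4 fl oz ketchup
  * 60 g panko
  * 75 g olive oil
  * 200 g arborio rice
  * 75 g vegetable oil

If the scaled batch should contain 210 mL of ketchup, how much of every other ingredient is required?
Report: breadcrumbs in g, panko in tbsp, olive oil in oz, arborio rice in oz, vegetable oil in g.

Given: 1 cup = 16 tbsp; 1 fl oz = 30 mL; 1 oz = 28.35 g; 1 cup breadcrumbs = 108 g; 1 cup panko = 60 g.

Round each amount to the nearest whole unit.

breadcrumbs: 602 g; panko: 28 tbsp; olive oil: 5 oz; arborio rice: 12 oz; vegetable oil: 131 g

The original recipe has 120 mL of ketchup, so the scaling factor is 210 ÷ 120 = 7/4 = 1.75.
breadcrumbs: (3 cup + 3 tbsp = 3.1875 cup) × 7/4 × 108 g/cup ≈ 602 g
panko: 60 g × 7/4 ÷ 60 g/cup × 16 tbsp/cup = 28 tbsp
olive oil: 75 g × 7/4 ÷ 28.35 g/oz ≈ 5 oz
arborio rice: 200 g × 7/4 ÷ 28.35 g/oz ≈ 12 oz
vegetable oil: 75 g × 7/4 ≈ 131 g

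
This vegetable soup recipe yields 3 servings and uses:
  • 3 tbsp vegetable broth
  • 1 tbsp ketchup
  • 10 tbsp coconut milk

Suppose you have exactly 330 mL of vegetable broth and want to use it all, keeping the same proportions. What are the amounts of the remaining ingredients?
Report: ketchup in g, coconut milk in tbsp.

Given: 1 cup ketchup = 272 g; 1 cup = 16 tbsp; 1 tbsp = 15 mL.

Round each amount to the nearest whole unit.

ketchup: 125 g; coconut milk: 73 tbsp

The original recipe has 45 mL of vegetable broth, so the scaling factor is 330 ÷ 45 = 22/3.
ketchup: 1 tbsp × 22/3 ÷ 16 tbsp/cup × 272 g/cup ≈ 125 g
coconut milk: 10 tbsp × 22/3 ≈ 73 tbsp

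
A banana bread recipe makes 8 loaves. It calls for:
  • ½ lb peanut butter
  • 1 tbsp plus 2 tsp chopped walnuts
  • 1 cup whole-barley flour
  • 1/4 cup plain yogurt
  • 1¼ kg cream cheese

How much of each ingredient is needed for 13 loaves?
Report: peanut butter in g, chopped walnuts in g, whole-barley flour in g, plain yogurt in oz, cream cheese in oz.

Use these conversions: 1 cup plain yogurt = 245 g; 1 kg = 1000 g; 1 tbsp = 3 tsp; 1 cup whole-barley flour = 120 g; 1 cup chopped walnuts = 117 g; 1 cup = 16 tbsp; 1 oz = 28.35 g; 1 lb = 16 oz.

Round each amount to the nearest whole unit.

peanut butter: 369 g; chopped walnuts: 20 g; whole-barley flour: 195 g; plain yogurt: 4 oz; cream cheese: 72 oz

Scaling factor: 13/8 = 1.625.
peanut butter: 0.5 lb × 13/8 × 16 oz/lb × 28.35 g/oz ≈ 369 g
chopped walnuts: (1 tbsp + 2 tsp = 5/3 tbsp) × 13/8 ÷ 16 tbsp/cup × 117 g/cup ≈ 20 g
whole-barley flour: 1 cup × 13/8 × 120 g/cup = 195 g
plain yogurt: 0.25 cup × 13/8 × 245 g/cup ÷ 28.35 g/oz ≈ 4 oz
cream cheese: 1.25 kg × 13/8 × 1000 g/kg ÷ 28.35 g/oz ≈ 72 oz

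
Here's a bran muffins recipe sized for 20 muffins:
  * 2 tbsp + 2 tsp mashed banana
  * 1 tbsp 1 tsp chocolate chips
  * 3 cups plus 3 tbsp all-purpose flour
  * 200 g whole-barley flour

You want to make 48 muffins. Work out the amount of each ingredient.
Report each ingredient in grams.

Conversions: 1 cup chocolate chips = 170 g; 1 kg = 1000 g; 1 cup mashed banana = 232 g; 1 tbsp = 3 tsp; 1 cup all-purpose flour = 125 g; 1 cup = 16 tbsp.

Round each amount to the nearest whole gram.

mashed banana: 93 g; chocolate chips: 34 g; all-purpose flour: 956 g; whole-barley flour: 480 g

Scaling factor: 48/20 = 12/5 = 2.4.
mashed banana: (2 tbsp + 2 tsp = 8/3 tbsp) × 12/5 ÷ 16 tbsp/cup × 232 g/cup ≈ 93 g
chocolate chips: (1 tbsp + 1 tsp = 4/3 tbsp) × 12/5 ÷ 16 tbsp/cup × 170 g/cup = 34 g
all-purpose flour: (3 cup + 3 tbsp = 3.1875 cup) × 12/5 × 125 g/cup ≈ 956 g
whole-barley flour: 200 g × 12/5 = 480 g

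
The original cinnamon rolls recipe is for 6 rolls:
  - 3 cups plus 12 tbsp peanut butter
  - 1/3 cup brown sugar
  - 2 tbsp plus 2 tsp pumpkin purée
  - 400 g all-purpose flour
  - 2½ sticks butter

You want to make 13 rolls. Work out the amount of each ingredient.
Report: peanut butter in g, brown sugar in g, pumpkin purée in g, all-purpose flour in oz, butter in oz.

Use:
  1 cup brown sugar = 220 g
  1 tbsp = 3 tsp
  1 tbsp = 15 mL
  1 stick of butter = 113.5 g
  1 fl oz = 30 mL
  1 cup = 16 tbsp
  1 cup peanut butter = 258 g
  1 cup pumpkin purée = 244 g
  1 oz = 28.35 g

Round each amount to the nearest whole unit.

peanut butter: 2096 g; brown sugar: 159 g; pumpkin purée: 88 g; all-purpose flour: 31 oz; butter: 22 oz

Scaling factor: 13/6.
peanut butter: (3 cup + 12 tbsp = 3.75 cup) × 13/6 × 258 g/cup ≈ 2096 g
brown sugar: 1/3 cup × 13/6 × 220 g/cup ≈ 159 g
pumpkin purée: (2 tbsp + 2 tsp = 8/3 tbsp) × 13/6 ÷ 16 tbsp/cup × 244 g/cup ≈ 88 g
all-purpose flour: 400 g × 13/6 ÷ 28.35 g/oz ≈ 31 oz
butter: 2.5 stick × 13/6 × 113.5 g/stick ÷ 28.35 g/oz ≈ 22 oz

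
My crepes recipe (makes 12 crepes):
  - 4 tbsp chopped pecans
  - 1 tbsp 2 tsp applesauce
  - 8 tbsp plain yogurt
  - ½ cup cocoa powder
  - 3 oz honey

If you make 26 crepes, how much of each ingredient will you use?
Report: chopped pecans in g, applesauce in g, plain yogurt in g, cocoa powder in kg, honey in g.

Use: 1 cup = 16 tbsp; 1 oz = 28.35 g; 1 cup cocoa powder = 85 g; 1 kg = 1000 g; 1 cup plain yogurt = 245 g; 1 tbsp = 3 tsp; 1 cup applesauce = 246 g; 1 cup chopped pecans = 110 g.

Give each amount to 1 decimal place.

chopped pecans: 59.6 g; applesauce: 55.5 g; plain yogurt: 265.4 g; cocoa powder: 0.1 kg; honey: 184.3 g

Scaling factor: 26/12 = 13/6.
chopped pecans: 4 tbsp × 13/6 ÷ 16 tbsp/cup × 110 g/cup ≈ 59.6 g
applesauce: (1 tbsp + 2 tsp = 5/3 tbsp) × 13/6 ÷ 16 tbsp/cup × 246 g/cup ≈ 55.5 g
plain yogurt: 8 tbsp × 13/6 ÷ 16 tbsp/cup × 245 g/cup ≈ 265.4 g
cocoa powder: 0.5 cup × 13/6 × 85 g/cup ÷ 1000 g/kg ≈ 0.1 kg
honey: 3 oz × 13/6 × 28.35 g/oz ≈ 184.3 g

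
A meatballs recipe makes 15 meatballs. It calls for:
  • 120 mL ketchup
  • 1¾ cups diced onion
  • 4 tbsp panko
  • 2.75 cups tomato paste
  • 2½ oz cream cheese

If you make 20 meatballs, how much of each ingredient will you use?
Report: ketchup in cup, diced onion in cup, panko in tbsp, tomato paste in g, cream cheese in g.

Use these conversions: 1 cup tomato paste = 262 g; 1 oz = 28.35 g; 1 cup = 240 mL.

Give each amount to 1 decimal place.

Scaling factor: 20/15 = 4/3.
ketchup: 120 mL × 4/3 ÷ 240 mL/cup ≈ 0.7 cup
diced onion: 1.75 cup × 4/3 ≈ 2.3 cup
panko: 4 tbsp × 4/3 ≈ 5.3 tbsp
tomato paste: 2.75 cup × 4/3 × 262 g/cup ≈ 960.7 g
cream cheese: 2.5 oz × 4/3 × 28.35 g/oz = 94.5 g

ketchup: 0.7 cup; diced onion: 2.3 cup; panko: 5.3 tbsp; tomato paste: 960.7 g; cream cheese: 94.5 g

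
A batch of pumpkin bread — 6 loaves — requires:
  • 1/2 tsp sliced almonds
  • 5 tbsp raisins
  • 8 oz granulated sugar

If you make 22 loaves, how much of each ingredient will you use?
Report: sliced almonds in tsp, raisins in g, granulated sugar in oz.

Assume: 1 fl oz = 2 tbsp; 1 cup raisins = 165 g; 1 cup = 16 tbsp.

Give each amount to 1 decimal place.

Scaling factor: 22/6 = 11/3.
sliced almonds: 0.5 tsp × 11/3 ≈ 1.8 tsp
raisins: 5 tbsp × 11/3 ÷ 16 tbsp/cup × 165 g/cup ≈ 189.1 g
granulated sugar: 8 oz × 11/3 ≈ 29.3 oz

sliced almonds: 1.8 tsp; raisins: 189.1 g; granulated sugar: 29.3 oz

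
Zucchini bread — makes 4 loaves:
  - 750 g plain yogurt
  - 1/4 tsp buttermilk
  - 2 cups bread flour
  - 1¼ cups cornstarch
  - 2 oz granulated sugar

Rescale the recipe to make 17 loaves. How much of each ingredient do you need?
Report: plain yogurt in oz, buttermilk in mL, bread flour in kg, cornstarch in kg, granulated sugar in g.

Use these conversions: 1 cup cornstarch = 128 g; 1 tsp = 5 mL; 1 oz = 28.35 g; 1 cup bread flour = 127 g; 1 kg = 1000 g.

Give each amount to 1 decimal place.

Scaling factor: 17/4 = 4.25.
plain yogurt: 750 g × 17/4 ÷ 28.35 g/oz ≈ 112.4 oz
buttermilk: 0.25 tsp × 17/4 × 5 mL/tsp ≈ 5.3 mL
bread flour: 2 cup × 17/4 × 127 g/cup ÷ 1000 g/kg ≈ 1.1 kg
cornstarch: 1.25 cup × 17/4 × 128 g/cup ÷ 1000 g/kg ≈ 0.7 kg
granulated sugar: 2 oz × 17/4 × 28.35 g/oz ≈ 241.0 g

plain yogurt: 112.4 oz; buttermilk: 5.3 mL; bread flour: 1.1 kg; cornstarch: 0.7 kg; granulated sugar: 241.0 g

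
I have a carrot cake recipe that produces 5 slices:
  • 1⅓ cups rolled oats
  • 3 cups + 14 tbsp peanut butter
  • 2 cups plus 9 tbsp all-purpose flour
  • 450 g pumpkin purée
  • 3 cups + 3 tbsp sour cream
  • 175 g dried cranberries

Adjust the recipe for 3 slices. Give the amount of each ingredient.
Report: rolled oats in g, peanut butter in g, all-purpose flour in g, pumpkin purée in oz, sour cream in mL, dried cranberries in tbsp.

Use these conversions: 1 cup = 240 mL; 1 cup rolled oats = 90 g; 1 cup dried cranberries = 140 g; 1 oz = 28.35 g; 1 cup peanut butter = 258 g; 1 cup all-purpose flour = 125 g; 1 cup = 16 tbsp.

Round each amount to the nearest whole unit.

rolled oats: 72 g; peanut butter: 600 g; all-purpose flour: 192 g; pumpkin purée: 10 oz; sour cream: 459 mL; dried cranberries: 12 tbsp

Scaling factor: 3/5 = 0.6.
rolled oats: 4/3 cup × 3/5 × 90 g/cup = 72 g
peanut butter: (3 cup + 14 tbsp = 3.875 cup) × 3/5 × 258 g/cup ≈ 600 g
all-purpose flour: (2 cup + 9 tbsp = 2.5625 cup) × 3/5 × 125 g/cup ≈ 192 g
pumpkin purée: 450 g × 3/5 ÷ 28.35 g/oz ≈ 10 oz
sour cream: (3 cup + 3 tbsp = 3.1875 cup) × 3/5 × 240 mL/cup = 459 mL
dried cranberries: 175 g × 3/5 ÷ 140 g/cup × 16 tbsp/cup = 12 tbsp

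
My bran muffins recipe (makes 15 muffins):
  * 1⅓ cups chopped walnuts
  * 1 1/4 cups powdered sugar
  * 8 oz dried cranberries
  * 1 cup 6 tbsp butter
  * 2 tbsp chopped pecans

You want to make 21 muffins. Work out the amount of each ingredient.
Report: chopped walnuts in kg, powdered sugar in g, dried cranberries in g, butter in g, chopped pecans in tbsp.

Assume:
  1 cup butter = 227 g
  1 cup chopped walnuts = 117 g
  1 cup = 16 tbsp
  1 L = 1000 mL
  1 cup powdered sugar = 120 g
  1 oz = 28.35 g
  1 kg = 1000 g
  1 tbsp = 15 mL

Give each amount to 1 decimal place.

Scaling factor: 21/15 = 7/5 = 1.4.
chopped walnuts: 4/3 cup × 7/5 × 117 g/cup ÷ 1000 g/kg ≈ 0.2 kg
powdered sugar: 1.25 cup × 7/5 × 120 g/cup = 210.0 g
dried cranberries: 8 oz × 7/5 × 28.35 g/oz ≈ 317.5 g
butter: (1 cup + 6 tbsp = 1.375 cup) × 7/5 × 227 g/cup ≈ 437.0 g
chopped pecans: 2 tbsp × 7/5 = 2.8 tbsp

chopped walnuts: 0.2 kg; powdered sugar: 210.0 g; dried cranberries: 317.5 g; butter: 437.0 g; chopped pecans: 2.8 tbsp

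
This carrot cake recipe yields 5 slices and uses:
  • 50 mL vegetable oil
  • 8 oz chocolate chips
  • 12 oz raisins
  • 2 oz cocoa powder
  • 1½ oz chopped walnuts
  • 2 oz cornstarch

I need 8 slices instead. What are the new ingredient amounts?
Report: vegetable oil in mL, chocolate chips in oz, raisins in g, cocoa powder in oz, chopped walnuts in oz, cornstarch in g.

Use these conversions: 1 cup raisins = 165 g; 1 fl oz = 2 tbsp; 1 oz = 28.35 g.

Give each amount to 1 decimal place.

Scaling factor: 8/5 = 1.6.
vegetable oil: 50 mL × 8/5 = 80.0 mL
chocolate chips: 8 oz × 8/5 = 12.8 oz
raisins: 12 oz × 8/5 × 28.35 g/oz ≈ 544.3 g
cocoa powder: 2 oz × 8/5 = 3.2 oz
chopped walnuts: 1.5 oz × 8/5 = 2.4 oz
cornstarch: 2 oz × 8/5 × 28.35 g/oz ≈ 90.7 g

vegetable oil: 80.0 mL; chocolate chips: 12.8 oz; raisins: 544.3 g; cocoa powder: 3.2 oz; chopped walnuts: 2.4 oz; cornstarch: 90.7 g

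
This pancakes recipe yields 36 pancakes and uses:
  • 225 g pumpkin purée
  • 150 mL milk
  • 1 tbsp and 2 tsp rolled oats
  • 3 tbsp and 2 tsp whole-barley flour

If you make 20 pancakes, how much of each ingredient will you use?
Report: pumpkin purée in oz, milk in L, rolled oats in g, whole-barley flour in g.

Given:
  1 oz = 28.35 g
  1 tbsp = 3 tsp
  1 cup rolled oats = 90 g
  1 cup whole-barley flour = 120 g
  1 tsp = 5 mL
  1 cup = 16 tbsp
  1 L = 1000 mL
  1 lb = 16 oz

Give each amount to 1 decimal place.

Scaling factor: 20/36 = 5/9.
pumpkin purée: 225 g × 5/9 ÷ 28.35 g/oz ≈ 4.4 oz
milk: 150 mL × 5/9 ÷ 1000 mL/L ≈ 0.1 L
rolled oats: (1 tbsp + 2 tsp = 5/3 tbsp) × 5/9 ÷ 16 tbsp/cup × 90 g/cup ≈ 5.2 g
whole-barley flour: (3 tbsp + 2 tsp = 11/3 tbsp) × 5/9 ÷ 16 tbsp/cup × 120 g/cup ≈ 15.3 g

pumpkin purée: 4.4 oz; milk: 0.1 L; rolled oats: 5.2 g; whole-barley flour: 15.3 g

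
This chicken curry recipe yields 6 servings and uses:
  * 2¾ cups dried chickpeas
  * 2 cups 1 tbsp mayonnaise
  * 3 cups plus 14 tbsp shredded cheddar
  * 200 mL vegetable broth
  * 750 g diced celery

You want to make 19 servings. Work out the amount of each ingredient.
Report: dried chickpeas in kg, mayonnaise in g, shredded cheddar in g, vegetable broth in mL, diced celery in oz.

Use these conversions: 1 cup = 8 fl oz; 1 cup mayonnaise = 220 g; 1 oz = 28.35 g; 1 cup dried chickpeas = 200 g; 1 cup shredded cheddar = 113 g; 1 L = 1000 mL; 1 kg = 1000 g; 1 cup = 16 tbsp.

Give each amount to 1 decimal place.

Scaling factor: 19/6.
dried chickpeas: 2.75 cup × 19/6 × 200 g/cup ÷ 1000 g/kg ≈ 1.7 kg
mayonnaise: (2 cup + 1 tbsp = 2.0625 cup) × 19/6 × 220 g/cup ≈ 1436.9 g
shredded cheddar: (3 cup + 14 tbsp = 3.875 cup) × 19/6 × 113 g/cup ≈ 1386.6 g
vegetable broth: 200 mL × 19/6 ≈ 633.3 mL
diced celery: 750 g × 19/6 ÷ 28.35 g/oz ≈ 83.8 oz

dried chickpeas: 1.7 kg; mayonnaise: 1436.9 g; shredded cheddar: 1386.6 g; vegetable broth: 633.3 mL; diced celery: 83.8 oz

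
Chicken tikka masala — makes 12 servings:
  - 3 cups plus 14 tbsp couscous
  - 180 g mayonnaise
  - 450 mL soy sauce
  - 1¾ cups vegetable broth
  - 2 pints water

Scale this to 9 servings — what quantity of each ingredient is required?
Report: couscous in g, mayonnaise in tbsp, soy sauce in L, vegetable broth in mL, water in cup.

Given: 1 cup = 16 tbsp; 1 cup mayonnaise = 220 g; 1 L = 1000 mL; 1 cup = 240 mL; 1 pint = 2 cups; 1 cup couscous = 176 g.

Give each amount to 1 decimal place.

couscous: 511.5 g; mayonnaise: 9.8 tbsp; soy sauce: 0.3 L; vegetable broth: 315.0 mL; water: 3.0 cup

Scaling factor: 9/12 = 3/4 = 0.75.
couscous: (3 cup + 14 tbsp = 3.875 cup) × 3/4 × 176 g/cup = 511.5 g
mayonnaise: 180 g × 3/4 ÷ 220 g/cup × 16 tbsp/cup ≈ 9.8 tbsp
soy sauce: 450 mL × 3/4 ÷ 1000 mL/L ≈ 0.3 L
vegetable broth: 1.75 cup × 3/4 × 240 mL/cup = 315.0 mL
water: 2 pint × 3/4 × 2 cup/pint = 3.0 cup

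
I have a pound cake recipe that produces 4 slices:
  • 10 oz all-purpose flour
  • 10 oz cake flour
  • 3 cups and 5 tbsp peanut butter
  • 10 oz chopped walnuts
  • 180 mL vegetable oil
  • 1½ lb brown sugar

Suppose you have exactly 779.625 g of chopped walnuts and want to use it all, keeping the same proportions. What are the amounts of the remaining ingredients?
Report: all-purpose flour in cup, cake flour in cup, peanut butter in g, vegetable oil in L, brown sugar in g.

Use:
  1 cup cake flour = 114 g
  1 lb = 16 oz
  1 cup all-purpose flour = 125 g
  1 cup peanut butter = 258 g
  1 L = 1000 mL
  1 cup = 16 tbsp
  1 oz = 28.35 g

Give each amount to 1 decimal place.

all-purpose flour: 6.2 cup; cake flour: 6.8 cup; peanut butter: 2350.2 g; vegetable oil: 0.5 L; brown sugar: 1871.1 g

The original recipe has 283.5 g of chopped walnuts, so the scaling factor is 779.625 ÷ 283.5 = 11/4 = 2.75.
all-purpose flour: 10 oz × 11/4 × 28.35 g/oz ÷ 125 g/cup ≈ 6.2 cup
cake flour: 10 oz × 11/4 × 28.35 g/oz ÷ 114 g/cup ≈ 6.8 cup
peanut butter: (3 cup + 5 tbsp = 3.3125 cup) × 11/4 × 258 g/cup ≈ 2350.2 g
vegetable oil: 180 mL × 11/4 ÷ 1000 mL/L ≈ 0.5 L
brown sugar: 1.5 lb × 11/4 × 16 oz/lb × 28.35 g/oz = 1871.1 g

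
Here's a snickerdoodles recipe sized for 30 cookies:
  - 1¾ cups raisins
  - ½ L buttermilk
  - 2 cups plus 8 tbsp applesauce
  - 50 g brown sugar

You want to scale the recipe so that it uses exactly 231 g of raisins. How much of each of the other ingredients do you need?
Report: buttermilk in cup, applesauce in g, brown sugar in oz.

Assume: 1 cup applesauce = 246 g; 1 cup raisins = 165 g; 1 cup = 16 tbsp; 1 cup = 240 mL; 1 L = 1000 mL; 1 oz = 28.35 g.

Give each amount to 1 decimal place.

The original recipe has 288.75 g of raisins, so the scaling factor is 231 ÷ 288.75 = 4/5 = 0.8.
buttermilk: 0.5 L × 4/5 × 1000 mL/L ÷ 240 mL/cup ≈ 1.7 cup
applesauce: (2 cup + 8 tbsp = 2.5 cup) × 4/5 × 246 g/cup = 492.0 g
brown sugar: 50 g × 4/5 ÷ 28.35 g/oz ≈ 1.4 oz

buttermilk: 1.7 cup; applesauce: 492.0 g; brown sugar: 1.4 oz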